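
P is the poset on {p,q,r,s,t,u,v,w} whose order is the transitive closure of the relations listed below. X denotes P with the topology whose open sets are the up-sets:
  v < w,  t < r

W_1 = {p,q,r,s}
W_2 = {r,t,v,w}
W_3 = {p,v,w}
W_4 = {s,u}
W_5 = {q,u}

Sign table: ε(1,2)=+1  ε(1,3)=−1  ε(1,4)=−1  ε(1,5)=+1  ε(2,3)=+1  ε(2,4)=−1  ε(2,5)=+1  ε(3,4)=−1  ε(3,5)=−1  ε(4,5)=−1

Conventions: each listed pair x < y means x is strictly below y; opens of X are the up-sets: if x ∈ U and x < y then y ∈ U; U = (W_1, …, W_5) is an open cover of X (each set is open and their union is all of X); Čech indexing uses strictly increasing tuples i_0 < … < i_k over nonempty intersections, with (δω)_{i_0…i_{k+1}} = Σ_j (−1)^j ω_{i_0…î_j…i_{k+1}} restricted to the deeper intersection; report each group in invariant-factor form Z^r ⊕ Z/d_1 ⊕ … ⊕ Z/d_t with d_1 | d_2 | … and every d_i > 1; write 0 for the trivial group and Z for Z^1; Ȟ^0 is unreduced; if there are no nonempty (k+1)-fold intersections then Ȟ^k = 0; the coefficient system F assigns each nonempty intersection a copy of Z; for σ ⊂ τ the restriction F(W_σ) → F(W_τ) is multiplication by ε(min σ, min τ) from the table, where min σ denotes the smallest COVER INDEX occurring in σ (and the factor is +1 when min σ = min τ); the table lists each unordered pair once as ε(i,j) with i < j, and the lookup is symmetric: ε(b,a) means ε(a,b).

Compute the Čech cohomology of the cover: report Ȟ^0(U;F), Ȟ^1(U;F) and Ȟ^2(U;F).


Ȟ^0(U;F) ≅ 0,  Ȟ^1(U;F) ≅ Z ⊕ Z/2,  Ȟ^2(U;F) ≅ 0

nonempty overlaps:
  W12={r} W13={p} W14={s} W15={q} W23={v,w} W45={u}
C dims 5,6; δ0: rk 5, SNF 1^4·2
degree 0: 5−5−0 = 0 → Ȟ^0 ≅ 0
degree 1: 6−0−5 = 1 plus torsion [2] → Ȟ^1 ≅ Z ⊕ Z/2
degree 2: 0−0−0 = 0 → Ȟ^2 ≅ 0


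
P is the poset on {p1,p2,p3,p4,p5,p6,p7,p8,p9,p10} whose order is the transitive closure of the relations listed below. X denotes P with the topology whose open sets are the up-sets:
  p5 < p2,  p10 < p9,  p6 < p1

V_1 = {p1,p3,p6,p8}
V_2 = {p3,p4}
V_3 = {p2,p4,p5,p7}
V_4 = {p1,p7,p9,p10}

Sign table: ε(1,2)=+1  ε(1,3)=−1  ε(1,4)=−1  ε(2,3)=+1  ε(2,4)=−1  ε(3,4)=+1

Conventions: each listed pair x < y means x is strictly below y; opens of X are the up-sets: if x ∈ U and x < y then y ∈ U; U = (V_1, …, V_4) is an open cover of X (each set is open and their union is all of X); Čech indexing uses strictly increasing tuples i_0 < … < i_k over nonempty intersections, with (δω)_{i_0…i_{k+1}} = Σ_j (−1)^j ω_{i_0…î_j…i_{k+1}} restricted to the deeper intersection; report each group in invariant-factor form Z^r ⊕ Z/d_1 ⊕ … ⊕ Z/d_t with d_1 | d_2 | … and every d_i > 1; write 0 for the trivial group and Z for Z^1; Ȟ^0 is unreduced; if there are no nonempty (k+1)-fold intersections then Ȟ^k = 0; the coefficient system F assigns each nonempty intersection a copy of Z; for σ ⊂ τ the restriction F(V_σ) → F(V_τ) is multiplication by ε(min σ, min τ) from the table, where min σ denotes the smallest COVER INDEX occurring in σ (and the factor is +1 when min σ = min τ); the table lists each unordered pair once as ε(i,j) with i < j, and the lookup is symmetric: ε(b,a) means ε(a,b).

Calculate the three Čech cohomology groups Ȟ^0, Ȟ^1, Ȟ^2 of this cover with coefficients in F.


intersection data:
  V12={p3} V14={p1} V23={p4} V34={p7}
C dims 4,4; δ0: rk 4, SNF 1^3·2
Ȟ^0 = (4 − 4) − 0 = 0, so Ȟ^0 ≅ 0
Ȟ^1 = (4 − 0) − 4 = 0 plus torsion [2], so Ȟ^1 ≅ Z/2
Ȟ^2 = (0 − 0) − 0 = 0, so Ȟ^2 ≅ 0

Ȟ^0 ≅ 0, Ȟ^1 ≅ Z/2 and Ȟ^2 ≅ 0


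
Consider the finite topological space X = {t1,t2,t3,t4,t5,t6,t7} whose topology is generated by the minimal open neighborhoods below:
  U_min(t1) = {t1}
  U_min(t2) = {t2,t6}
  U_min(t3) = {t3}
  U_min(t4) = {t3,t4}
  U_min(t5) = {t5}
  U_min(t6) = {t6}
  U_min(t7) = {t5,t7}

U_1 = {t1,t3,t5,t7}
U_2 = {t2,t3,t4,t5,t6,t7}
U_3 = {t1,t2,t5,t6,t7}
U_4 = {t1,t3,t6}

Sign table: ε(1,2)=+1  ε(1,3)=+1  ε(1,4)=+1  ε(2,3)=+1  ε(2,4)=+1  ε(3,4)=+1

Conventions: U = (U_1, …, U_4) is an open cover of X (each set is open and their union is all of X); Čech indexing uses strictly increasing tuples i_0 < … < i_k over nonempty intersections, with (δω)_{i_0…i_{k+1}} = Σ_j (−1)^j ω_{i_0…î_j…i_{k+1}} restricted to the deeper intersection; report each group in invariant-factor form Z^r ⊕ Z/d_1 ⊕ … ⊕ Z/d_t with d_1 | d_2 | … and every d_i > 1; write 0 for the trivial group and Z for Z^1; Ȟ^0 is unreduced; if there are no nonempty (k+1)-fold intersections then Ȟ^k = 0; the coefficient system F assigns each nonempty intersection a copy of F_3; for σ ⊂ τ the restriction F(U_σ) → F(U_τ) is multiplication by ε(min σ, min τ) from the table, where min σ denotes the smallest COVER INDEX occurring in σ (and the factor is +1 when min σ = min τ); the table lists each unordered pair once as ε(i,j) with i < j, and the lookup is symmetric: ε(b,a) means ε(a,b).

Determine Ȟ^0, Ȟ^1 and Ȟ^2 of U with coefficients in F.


nonempty overlaps:
  U12={t3,t5,t7} U13={t1,t5,t7} U14={t1,t3} U23={t2,t5,t6,t7} U24={t3,t6} U34={t1,t6}
  U123={t5,t7} U124={t3} U134={t1} U234={t6}
C dims 4,6,4; δ0: rk_F3 3; δ1: rk_F3 3
degree 0: 4−3−0 = 1 → Ȟ^0 ≅ Z/3
degree 1: 6−3−3 = 0 → Ȟ^1 ≅ 0
degree 2: 4−0−3 = 1 → Ȟ^2 ≅ Z/3

Ȟ^0 = Z/3, Ȟ^1 = 0, Ȟ^2 = Z/3


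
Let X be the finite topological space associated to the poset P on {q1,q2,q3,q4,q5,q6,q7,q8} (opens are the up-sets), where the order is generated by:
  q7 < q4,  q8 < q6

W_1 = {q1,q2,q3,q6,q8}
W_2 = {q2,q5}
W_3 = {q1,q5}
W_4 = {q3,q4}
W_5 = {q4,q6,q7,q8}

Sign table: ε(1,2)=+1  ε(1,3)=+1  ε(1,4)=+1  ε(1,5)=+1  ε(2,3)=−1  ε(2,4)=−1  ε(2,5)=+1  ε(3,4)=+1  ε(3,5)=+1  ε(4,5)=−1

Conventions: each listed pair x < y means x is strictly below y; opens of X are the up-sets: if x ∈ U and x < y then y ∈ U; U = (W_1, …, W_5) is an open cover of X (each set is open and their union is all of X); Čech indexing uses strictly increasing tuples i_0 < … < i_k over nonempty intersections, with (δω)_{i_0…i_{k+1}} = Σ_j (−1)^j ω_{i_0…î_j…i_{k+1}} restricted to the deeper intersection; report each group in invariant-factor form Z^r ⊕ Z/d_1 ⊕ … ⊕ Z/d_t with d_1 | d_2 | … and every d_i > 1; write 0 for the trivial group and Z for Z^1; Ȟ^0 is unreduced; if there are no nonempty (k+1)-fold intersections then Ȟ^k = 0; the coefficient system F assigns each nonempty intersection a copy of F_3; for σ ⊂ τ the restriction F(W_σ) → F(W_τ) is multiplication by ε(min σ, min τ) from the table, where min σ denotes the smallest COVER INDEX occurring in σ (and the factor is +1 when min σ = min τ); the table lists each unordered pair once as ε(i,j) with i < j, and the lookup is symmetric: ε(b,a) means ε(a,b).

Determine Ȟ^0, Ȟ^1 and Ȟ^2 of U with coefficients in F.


cover nerve:
  W12={q2} W13={q1} W14={q3} W15={q6,q8} W23={q5} W45={q4}
C dims 5,6; δ0: rk_F3 5
Ȟ^0: (5−5)−0=0 ⇒ 0
Ȟ^1: (6−0)−5=1 ⇒ Z/3
Ȟ^2: (0−0)−0=0 ⇒ 0

Ȟ^0(U;F) ≅ 0, Ȟ^1(U;F) ≅ Z/3 and Ȟ^2(U;F) ≅ 0


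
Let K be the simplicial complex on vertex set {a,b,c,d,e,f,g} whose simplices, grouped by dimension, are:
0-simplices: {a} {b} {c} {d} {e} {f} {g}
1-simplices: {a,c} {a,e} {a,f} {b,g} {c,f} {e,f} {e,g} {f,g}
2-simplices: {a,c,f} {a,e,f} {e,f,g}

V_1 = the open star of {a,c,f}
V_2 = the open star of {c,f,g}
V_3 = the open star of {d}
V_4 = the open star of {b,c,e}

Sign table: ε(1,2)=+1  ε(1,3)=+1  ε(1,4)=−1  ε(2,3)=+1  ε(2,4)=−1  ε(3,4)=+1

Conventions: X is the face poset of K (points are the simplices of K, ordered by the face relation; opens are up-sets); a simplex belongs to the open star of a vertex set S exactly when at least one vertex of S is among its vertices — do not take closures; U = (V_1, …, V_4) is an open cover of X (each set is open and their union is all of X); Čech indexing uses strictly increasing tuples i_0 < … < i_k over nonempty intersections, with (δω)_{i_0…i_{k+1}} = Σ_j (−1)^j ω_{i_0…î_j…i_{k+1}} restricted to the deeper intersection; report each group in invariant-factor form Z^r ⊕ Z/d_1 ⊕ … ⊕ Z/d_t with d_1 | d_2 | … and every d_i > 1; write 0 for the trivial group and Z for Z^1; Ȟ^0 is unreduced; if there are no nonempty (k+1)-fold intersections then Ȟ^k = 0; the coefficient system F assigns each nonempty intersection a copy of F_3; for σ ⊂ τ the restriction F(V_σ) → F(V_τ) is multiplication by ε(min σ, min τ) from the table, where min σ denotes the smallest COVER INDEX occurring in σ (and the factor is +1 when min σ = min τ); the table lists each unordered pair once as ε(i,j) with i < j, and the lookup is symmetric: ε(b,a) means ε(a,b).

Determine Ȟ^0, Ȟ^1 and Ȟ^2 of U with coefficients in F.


Ȟ^0 = Z/3 ⊕ Z/3; Ȟ^1 = 0; Ȟ^2 = 0

nerve simplices:
  V1={{a},{c},{f},{a,c},{a,e},{a,f},{c,f},{e,f},{f,g},{a,c,f},{a,e,f},{e,f,g}} V2={{c},{f},{g},{a,c},{a,f},{b,g},{c,f},{e,f},{e,g},{f,g},{a,c,f},{a,e,f},{e,f,g}} V3={{d}} V4={{b},{c},{e},{a,c},{a,e},{b,g},{c,f},{e,f},{e,g},{a,c,f},{a,e,f},{e,f,g}}
  V12={{c},{f},{a,c},{a,f},{c,f},{e,f},{f,g},{a,c,f},{a,e,f},{e,f,g}} V14={{c},{a,c},{a,e},{c,f},{e,f},{a,c,f},{a,e,f},{e,f,g}} V24={{c},{a,c},{b,g},{c,f},{e,f},{e,g},{a,c,f},{a,e,f},{e,f,g}}
  V124={{c},{a,c},{c,f},{e,f},{a,c,f},{a,e,f},{e,f,g}}
C dims 4,3,1; δ0: rk_F3 2; δ1: rk_F3 1
degree 0: 4−2−0 = 2 → Ȟ^0 ≅ Z/3 ⊕ Z/3
degree 1: 3−1−2 = 0 → Ȟ^1 ≅ 0
degree 2: 1−0−1 = 0 → Ȟ^2 ≅ 0


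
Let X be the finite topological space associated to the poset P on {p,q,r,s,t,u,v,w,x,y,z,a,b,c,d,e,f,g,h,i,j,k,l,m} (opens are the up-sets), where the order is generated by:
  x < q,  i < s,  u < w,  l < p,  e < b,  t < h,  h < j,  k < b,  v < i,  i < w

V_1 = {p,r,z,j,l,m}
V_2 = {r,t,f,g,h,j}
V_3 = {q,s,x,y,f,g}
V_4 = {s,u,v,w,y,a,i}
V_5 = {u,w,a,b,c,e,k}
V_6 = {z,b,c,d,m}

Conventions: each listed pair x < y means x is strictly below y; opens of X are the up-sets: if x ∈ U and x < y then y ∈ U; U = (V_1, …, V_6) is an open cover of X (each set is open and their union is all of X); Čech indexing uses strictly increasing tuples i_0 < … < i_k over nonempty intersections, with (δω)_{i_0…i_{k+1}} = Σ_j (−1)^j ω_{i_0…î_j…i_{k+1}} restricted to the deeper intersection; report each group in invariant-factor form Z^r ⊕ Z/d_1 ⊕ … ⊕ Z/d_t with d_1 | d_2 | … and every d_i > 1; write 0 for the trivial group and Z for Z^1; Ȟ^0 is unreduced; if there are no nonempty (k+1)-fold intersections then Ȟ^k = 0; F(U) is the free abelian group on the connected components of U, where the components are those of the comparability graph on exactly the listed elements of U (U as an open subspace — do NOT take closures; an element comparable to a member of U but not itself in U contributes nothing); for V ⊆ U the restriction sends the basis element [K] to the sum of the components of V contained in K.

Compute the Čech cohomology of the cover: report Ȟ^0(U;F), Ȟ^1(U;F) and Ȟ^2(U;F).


Ȟ^0 ≅ Z^14, Ȟ^1 ≅ 0, Ȟ^2 ≅ 0

nerve of the cover:
  V12={r,j} V16={z,m} V23={f,g} V34={s,y} V45={u,w,a} V56={b,c}
components per intersection:
  V1: {p,l} {r} {z} {j} {m}
  V2: {r} {t,h,j} {f} {g}
  V3: {q,x} {s} {y} {f} {g}
  V4: {s,u,v,w,i} {y} {a}
  V5: {u,w} {a} {b,e,k} {c}
  V6: {z} {b} {c} {d} {m}
  V12: {r} {j}
  V16: {z} {m}
  V23: {f} {g}
  V34: {s} {y}
  V45: {u,w} {a}
  V56: {b} {c}
C dims 26,12; δ0: rk 12, SNF 1^12
Ȟ^0 = (26 − 12) − 0 = 14, so Ȟ^0 ≅ Z^14
Ȟ^1 = (12 − 0) − 12 = 0, so Ȟ^1 ≅ 0
Ȟ^2 = (0 − 0) − 0 = 0, so Ȟ^2 ≅ 0


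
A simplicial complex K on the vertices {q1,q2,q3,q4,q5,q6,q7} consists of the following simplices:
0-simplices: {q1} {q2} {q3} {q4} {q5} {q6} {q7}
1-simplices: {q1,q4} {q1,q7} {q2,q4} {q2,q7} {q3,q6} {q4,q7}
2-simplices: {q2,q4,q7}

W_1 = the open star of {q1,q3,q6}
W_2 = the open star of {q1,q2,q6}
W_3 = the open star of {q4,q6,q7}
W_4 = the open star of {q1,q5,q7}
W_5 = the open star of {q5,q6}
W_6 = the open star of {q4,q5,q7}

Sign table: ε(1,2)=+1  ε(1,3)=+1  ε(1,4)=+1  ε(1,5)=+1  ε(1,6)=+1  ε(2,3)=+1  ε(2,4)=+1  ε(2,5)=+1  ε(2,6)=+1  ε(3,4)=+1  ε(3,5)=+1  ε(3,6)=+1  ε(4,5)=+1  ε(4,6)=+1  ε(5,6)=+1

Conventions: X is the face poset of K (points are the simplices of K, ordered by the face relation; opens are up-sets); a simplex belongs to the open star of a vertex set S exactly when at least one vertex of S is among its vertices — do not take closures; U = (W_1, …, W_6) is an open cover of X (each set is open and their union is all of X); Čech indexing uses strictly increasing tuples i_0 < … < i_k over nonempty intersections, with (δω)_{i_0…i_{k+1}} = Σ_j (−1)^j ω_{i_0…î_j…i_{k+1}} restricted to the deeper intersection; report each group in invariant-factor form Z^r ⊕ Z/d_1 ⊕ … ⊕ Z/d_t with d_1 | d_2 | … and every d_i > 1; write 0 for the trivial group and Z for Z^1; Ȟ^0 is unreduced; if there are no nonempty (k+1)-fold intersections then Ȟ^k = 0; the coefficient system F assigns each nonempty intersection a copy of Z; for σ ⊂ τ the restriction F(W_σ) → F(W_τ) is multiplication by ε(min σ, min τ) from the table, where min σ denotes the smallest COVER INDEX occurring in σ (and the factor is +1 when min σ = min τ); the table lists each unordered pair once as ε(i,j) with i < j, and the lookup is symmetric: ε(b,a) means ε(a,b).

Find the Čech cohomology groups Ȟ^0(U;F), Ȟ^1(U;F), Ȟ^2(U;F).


Ȟ^0 ≅ Z, Ȟ^1 ≅ Z and Ȟ^2 ≅ 0

nerve simplices:
  W1={{q1},{q3},{q6},{q1,q4},{q1,q7},{q3,q6}} W2={{q1},{q2},{q6},{q1,q4},{q1,q7},{q2,q4},{q2,q7},{q3,q6},{q2,q4,q7}} W3={{q4},{q6},{q7},{q1,q4},{q1,q7},{q2,q4},{q2,q7},{q3,q6},{q4,q7},{q2,q4,q7}} W4={{q1},{q5},{q7},{q1,q4},{q1,q7},{q2,q7},{q4,q7},{q2,q4,q7}} W5={{q5},{q6},{q3,q6}} W6={{q4},{q5},{q7},{q1,q4},{q1,q7},{q2,q4},{q2,q7},{q4,q7},{q2,q4,q7}}
  W12={{q1},{q6},{q1,q4},{q1,q7},{q3,q6}} W13={{q6},{q1,q4},{q1,q7},{q3,q6}} W14={{q1},{q1,q4},{q1,q7}} W15={{q6},{q3,q6}} W16={{q1,q4},{q1,q7}} W23={{q6},{q1,q4},{q1,q7},{q2,q4},{q2,q7},{q3,q6},{q2,q4,q7}} W24={{q1},{q1,q4},{q1,q7},{q2,q7},{q2,q4,q7}} W25={{q6},{q3,q6}} W26={{q1,q4},{q1,q7},{q2,q4},{q2,q7},{q2,q4,q7}} W34={{q7},{q1,q4},{q1,q7},{q2,q7},{q4,q7},{q2,q4,q7}} W35={{q6},{q3,q6}} W36={{q4},{q7},{q1,q4},{q1,q7},{q2,q4},{q2,q7},{q4,q7},{q2,q4,q7}} W45={{q5}} W46={{q5},{q7},{q1,q4},{q1,q7},{q2,q7},{q4,q7},{q2,q4,q7}} W56={{q5}}
  W123={{q6},{q1,q4},{q1,q7},{q3,q6}} W124={{q1},{q1,q4},{q1,q7}} W125={{q6},{q3,q6}} W126={{q1,q4},{q1,q7}} W134={{q1,q4},{q1,q7}} W135={{q6},{q3,q6}} W136={{q1,q4},{q1,q7}} W146={{q1,q4},{q1,q7}} W234={{q1,q4},{q1,q7},{q2,q7},{q2,q4,q7}} W235={{q6},{q3,q6}} W236={{q1,q4},{q1,q7},{q2,q4},{q2,q7},{q2,q4,q7}} W246={{q1,q4},{q1,q7},{q2,q7},{q2,q4,q7}} W346={{q7},{q1,q4},{q1,q7},{q2,q7},{q4,q7},{q2,q4,q7}} W456={{q5}}
  W1234={{q1,q4},{q1,q7}} W1235={{q6},{q3,q6}} W1236={{q1,q4},{q1,q7}} W1246={{q1,q4},{q1,q7}} W1346={{q1,q4},{q1,q7}} W2346={{q1,q4},{q1,q7},{q2,q7},{q2,q4,q7}}
  W12346={{q1,q4},{q1,q7}}
C dims 6,15,14,6; δ0: rk 5, SNF 1^5; δ1: rk 9, SNF 1^9; δ2: rk 5, SNF 1^5
degree 0: 6−5−0 = 1 → Ȟ^0 ≅ Z
degree 1: 15−9−5 = 1 → Ȟ^1 ≅ Z
degree 2: 14−5−9 = 0 → Ȟ^2 ≅ 0


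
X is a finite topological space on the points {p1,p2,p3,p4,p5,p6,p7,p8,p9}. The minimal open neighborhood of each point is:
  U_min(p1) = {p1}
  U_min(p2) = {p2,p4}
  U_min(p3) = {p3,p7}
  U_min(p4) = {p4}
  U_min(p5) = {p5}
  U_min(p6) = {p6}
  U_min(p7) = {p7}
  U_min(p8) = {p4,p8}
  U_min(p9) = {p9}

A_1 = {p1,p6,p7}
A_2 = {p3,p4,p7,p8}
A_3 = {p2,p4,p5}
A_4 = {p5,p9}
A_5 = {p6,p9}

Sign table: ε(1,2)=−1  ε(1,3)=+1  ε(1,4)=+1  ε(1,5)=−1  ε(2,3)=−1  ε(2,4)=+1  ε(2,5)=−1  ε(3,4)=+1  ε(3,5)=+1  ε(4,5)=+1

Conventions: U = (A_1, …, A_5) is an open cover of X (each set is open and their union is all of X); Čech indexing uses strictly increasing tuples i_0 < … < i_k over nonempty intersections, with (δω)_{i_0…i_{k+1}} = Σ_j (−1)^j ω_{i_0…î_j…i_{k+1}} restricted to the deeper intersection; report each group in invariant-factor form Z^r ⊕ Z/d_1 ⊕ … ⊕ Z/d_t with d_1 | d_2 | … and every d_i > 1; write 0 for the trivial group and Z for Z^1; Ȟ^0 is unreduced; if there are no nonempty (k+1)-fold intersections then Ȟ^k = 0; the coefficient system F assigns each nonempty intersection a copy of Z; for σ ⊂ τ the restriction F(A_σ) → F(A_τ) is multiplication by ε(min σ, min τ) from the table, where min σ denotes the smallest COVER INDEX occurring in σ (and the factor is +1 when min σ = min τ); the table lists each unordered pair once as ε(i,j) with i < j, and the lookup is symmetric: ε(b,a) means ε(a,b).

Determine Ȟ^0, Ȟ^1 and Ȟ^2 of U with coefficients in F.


nerve simplices:
  A12={p7} A15={p6} A23={p4} A34={p5} A45={p9}
C dims 5,5; δ0: rk 5, SNF 1^4·2
degree 0: 5−5−0 = 0 → Ȟ^0 ≅ 0
degree 1: 5−0−5 = 0 plus torsion [2] → Ȟ^1 ≅ Z/2
degree 2: 0−0−0 = 0 → Ȟ^2 ≅ 0

Ȟ^0 ≅ 0, Ȟ^1 ≅ Z/2, Ȟ^2 ≅ 0


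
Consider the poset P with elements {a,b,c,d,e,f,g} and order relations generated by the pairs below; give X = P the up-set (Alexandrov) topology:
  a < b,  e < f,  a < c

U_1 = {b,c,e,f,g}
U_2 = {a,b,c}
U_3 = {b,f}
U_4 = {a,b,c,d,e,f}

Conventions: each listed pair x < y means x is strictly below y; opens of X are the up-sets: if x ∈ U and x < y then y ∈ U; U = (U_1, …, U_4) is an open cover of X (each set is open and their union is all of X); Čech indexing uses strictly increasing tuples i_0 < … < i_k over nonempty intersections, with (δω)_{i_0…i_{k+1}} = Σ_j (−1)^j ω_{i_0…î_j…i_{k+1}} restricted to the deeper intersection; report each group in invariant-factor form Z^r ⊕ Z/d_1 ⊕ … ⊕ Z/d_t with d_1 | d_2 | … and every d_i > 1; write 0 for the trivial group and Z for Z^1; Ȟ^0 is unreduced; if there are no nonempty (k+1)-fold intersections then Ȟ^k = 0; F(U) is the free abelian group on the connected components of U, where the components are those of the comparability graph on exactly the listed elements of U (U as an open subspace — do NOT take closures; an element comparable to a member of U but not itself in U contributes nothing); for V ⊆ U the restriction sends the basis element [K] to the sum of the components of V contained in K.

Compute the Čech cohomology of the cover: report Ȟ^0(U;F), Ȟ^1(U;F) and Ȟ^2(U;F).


Ȟ^0 = Z^4; Ȟ^1 = 0; Ȟ^2 = 0

nonempty overlaps:
  U12={b,c} U13={b,f} U14={b,c,e,f} U23={b} U24={a,b,c} U34={b,f}
  U123={b} U124={b,c} U134={b,f} U234={b}
  U1234={b}
components per intersection:
  U1: {b} {c} {e,f} {g}
  U2: {a,b,c}
  U3: {b} {f}
  U4: {a,b,c} {d} {e,f}
  U12: {b} {c}
  U13: {b} {f}
  U14: {b} {c} {e,f}
  U23: {b}
  U24: {a,b,c}
  U34: {b} {f}
  U123: {b}
  U124: {b} {c}
  U134: {b} {f}
  U234: {b}
  U1234: {b}
C dims 10,11,6,1; δ0: rk 6, SNF 1^6; δ1: rk 5, SNF 1^5; δ2: rk 1, SNF 1^1
degree 0: 10−6−0 = 4 → Ȟ^0 ≅ Z^4
degree 1: 11−5−6 = 0 → Ȟ^1 ≅ 0
degree 2: 6−1−5 = 0 → Ȟ^2 ≅ 0


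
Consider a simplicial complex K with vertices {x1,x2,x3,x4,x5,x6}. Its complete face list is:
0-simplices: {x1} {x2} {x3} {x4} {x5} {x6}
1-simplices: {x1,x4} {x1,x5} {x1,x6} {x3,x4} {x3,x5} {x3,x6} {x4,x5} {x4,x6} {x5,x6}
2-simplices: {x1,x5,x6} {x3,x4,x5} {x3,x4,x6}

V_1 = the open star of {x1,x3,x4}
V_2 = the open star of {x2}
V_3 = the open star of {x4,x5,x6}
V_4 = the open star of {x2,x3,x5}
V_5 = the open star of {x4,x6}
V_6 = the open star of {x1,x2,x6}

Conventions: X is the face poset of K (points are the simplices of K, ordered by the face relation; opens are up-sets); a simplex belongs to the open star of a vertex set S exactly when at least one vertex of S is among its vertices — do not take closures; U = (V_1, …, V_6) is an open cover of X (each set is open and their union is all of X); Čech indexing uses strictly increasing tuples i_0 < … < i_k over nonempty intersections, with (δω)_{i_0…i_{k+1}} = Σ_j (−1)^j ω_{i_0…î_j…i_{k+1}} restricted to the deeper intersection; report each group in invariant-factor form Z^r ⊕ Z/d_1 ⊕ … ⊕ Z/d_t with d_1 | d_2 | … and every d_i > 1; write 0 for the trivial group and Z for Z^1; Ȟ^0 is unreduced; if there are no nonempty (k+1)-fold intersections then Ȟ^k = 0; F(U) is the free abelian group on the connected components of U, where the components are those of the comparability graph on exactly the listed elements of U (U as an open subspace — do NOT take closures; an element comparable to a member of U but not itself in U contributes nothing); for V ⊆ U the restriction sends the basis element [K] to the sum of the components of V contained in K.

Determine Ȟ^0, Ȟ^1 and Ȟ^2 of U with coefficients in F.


intersection data:
  V1={{x1},{x3},{x4},{x1,x4},{x1,x5},{x1,x6},{x3,x4},{x3,x5},{x3,x6},{x4,x5},{x4,x6},{x1,x5,x6},{x3,x4,x5},{x3,x4,x6}} V2={{x2}} V3={{x4},{x5},{x6},{x1,x4},{x1,x5},{x1,x6},{x3,x4},{x3,x5},{x3,x6},{x4,x5},{x4,x6},{x5,x6},{x1,x5,x6},{x3,x4,x5},{x3,x4,x6}} V4={{x2},{x3},{x5},{x1,x5},{x3,x4},{x3,x5},{x3,x6},{x4,x5},{x5,x6},{x1,x5,x6},{x3,x4,x5},{x3,x4,x6}} V5={{x4},{x6},{x1,x4},{x1,x6},{x3,x4},{x3,x6},{x4,x5},{x4,x6},{x5,x6},{x1,x5,x6},{x3,x4,x5},{x3,x4,x6}} V6={{x1},{x2},{x6},{x1,x4},{x1,x5},{x1,x6},{x3,x6},{x4,x6},{x5,x6},{x1,x5,x6},{x3,x4,x6}}
  V13={{x4},{x1,x4},{x1,x5},{x1,x6},{x3,x4},{x3,x5},{x3,x6},{x4,x5},{x4,x6},{x1,x5,x6},{x3,x4,x5},{x3,x4,x6}} V14={{x3},{x1,x5},{x3,x4},{x3,x5},{x3,x6},{x4,x5},{x1,x5,x6},{x3,x4,x5},{x3,x4,x6}} V15={{x4},{x1,x4},{x1,x6},{x3,x4},{x3,x6},{x4,x5},{x4,x6},{x1,x5,x6},{x3,x4,x5},{x3,x4,x6}} V16={{x1},{x1,x4},{x1,x5},{x1,x6},{x3,x6},{x4,x6},{x1,x5,x6},{x3,x4,x6}} V24={{x2}} V26={{x2}} V34={{x5},{x1,x5},{x3,x4},{x3,x5},{x3,x6},{x4,x5},{x5,x6},{x1,x5,x6},{x3,x4,x5},{x3,x4,x6}} V35={{x4},{x6},{x1,x4},{x1,x6},{x3,x4},{x3,x6},{x4,x5},{x4,x6},{x5,x6},{x1,x5,x6},{x3,x4,x5},{x3,x4,x6}} V36={{x6},{x1,x4},{x1,x5},{x1,x6},{x3,x6},{x4,x6},{x5,x6},{x1,x5,x6},{x3,x4,x6}} V45={{x3,x4},{x3,x6},{x4,x5},{x5,x6},{x1,x5,x6},{x3,x4,x5},{x3,x4,x6}} V46={{x2},{x1,x5},{x3,x6},{x5,x6},{x1,x5,x6},{x3,x4,x6}} V56={{x6},{x1,x4},{x1,x6},{x3,x6},{x4,x6},{x5,x6},{x1,x5,x6},{x3,x4,x6}}
  V134={{x1,x5},{x3,x4},{x3,x5},{x3,x6},{x4,x5},{x1,x5,x6},{x3,x4,x5},{x3,x4,x6}} V135={{x4},{x1,x4},{x1,x6},{x3,x4},{x3,x6},{x4,x5},{x4,x6},{x1,x5,x6},{x3,x4,x5},{x3,x4,x6}} V136={{x1,x4},{x1,x5},{x1,x6},{x3,x6},{x4,x6},{x1,x5,x6},{x3,x4,x6}} V145={{x3,x4},{x3,x6},{x4,x5},{x1,x5,x6},{x3,x4,x5},{x3,x4,x6}} V146={{x1,x5},{x3,x6},{x1,x5,x6},{x3,x4,x6}} V156={{x1,x4},{x1,x6},{x3,x6},{x4,x6},{x1,x5,x6},{x3,x4,x6}} V246={{x2}} V345={{x3,x4},{x3,x6},{x4,x5},{x5,x6},{x1,x5,x6},{x3,x4,x5},{x3,x4,x6}} V346={{x1,x5},{x3,x6},{x5,x6},{x1,x5,x6},{x3,x4,x6}} V356={{x6},{x1,x4},{x1,x6},{x3,x6},{x4,x6},{x5,x6},{x1,x5,x6},{x3,x4,x6}} V456={{x3,x6},{x5,x6},{x1,x5,x6},{x3,x4,x6}}
  V1345={{x3,x4},{x3,x6},{x4,x5},{x1,x5,x6},{x3,x4,x5},{x3,x4,x6}} V1346={{x1,x5},{x3,x6},{x1,x5,x6},{x3,x4,x6}} V1356={{x1,x4},{x1,x6},{x3,x6},{x4,x6},{x1,x5,x6},{x3,x4,x6}} V1456={{x3,x6},{x1,x5,x6},{x3,x4,x6}} V3456={{x3,x6},{x5,x6},{x1,x5,x6},{x3,x4,x6}}
  V13456={{x3,x6},{x1,x5,x6},{x3,x4,x6}}
components per intersection:
  V1: {{x1},{x3},{x4},{x1,x4},{x1,x5},{x1,x6},{x3,x4},{x3,x5},{x3,x6},{x4,x5},{x4,x6},{x1,x5,x6},{x3,x4,x5},{x3,x4,x6}}
  V2: {{x2}}
  V3: {{x4},{x5},{x6},{x1,x4},{x1,x5},{x1,x6},{x3,x4},{x3,x5},{x3,x6},{x4,x5},{x4,x6},{x5,x6},{x1,x5,x6},{x3,x4,x5},{x3,x4,x6}}
  V4: {{x2}} {{x3},{x5},{x1,x5},{x3,x4},{x3,x5},{x3,x6},{x4,x5},{x5,x6},{x1,x5,x6},{x3,x4,x5},{x3,x4,x6}}
  V5: {{x4},{x6},{x1,x4},{x1,x6},{x3,x4},{x3,x6},{x4,x5},{x4,x6},{x5,x6},{x1,x5,x6},{x3,x4,x5},{x3,x4,x6}}
  V6: {{x1},{x6},{x1,x4},{x1,x5},{x1,x6},{x3,x6},{x4,x6},{x5,x6},{x1,x5,x6},{x3,x4,x6}} {{x2}}
  V13: {{x4},{x1,x4},{x3,x4},{x3,x5},{x3,x6},{x4,x5},{x4,x6},{x3,x4,x5},{x3,x4,x6}} {{x1,x5},{x1,x6},{x1,x5,x6}}
  V14: {{x3},{x3,x4},{x3,x5},{x3,x6},{x4,x5},{x3,x4,x5},{x3,x4,x6}} {{x1,x5},{x1,x5,x6}}
  V15: {{x4},{x1,x4},{x3,x4},{x3,x6},{x4,x5},{x4,x6},{x3,x4,x5},{x3,x4,x6}} {{x1,x6},{x1,x5,x6}}
  V16: {{x1},{x1,x4},{x1,x5},{x1,x6},{x1,x5,x6}} {{x3,x6},{x4,x6},{x3,x4,x6}}
  V24: {{x2}}
  V26: {{x2}}
  V34: {{x5},{x1,x5},{x3,x4},{x3,x5},{x3,x6},{x4,x5},{x5,x6},{x1,x5,x6},{x3,x4,x5},{x3,x4,x6}}
  V35: {{x4},{x6},{x1,x4},{x1,x6},{x3,x4},{x3,x6},{x4,x5},{x4,x6},{x5,x6},{x1,x5,x6},{x3,x4,x5},{x3,x4,x6}}
  V36: {{x6},{x1,x5},{x1,x6},{x3,x6},{x4,x6},{x5,x6},{x1,x5,x6},{x3,x4,x6}} {{x1,x4}}
  V45: {{x3,x4},{x3,x6},{x4,x5},{x3,x4,x5},{x3,x4,x6}} {{x5,x6},{x1,x5,x6}}
  V46: {{x2}} {{x1,x5},{x5,x6},{x1,x5,x6}} {{x3,x6},{x3,x4,x6}}
  V56: {{x6},{x1,x6},{x3,x6},{x4,x6},{x5,x6},{x1,x5,x6},{x3,x4,x6}} {{x1,x4}}
  V134: {{x1,x5},{x1,x5,x6}} {{x3,x4},{x3,x5},{x3,x6},{x4,x5},{x3,x4,x5},{x3,x4,x6}}
  V135: {{x4},{x1,x4},{x3,x4},{x3,x6},{x4,x5},{x4,x6},{x3,x4,x5},{x3,x4,x6}} {{x1,x6},{x1,x5,x6}}
  V136: {{x1,x4}} {{x1,x5},{x1,x6},{x1,x5,x6}} {{x3,x6},{x4,x6},{x3,x4,x6}}
  V145: {{x3,x4},{x3,x6},{x4,x5},{x3,x4,x5},{x3,x4,x6}} {{x1,x5,x6}}
  V146: {{x1,x5},{x1,x5,x6}} {{x3,x6},{x3,x4,x6}}
  V156: {{x1,x4}} {{x1,x6},{x1,x5,x6}} {{x3,x6},{x4,x6},{x3,x4,x6}}
  V246: {{x2}}
  V345: {{x3,x4},{x3,x6},{x4,x5},{x3,x4,x5},{x3,x4,x6}} {{x5,x6},{x1,x5,x6}}
  V346: {{x1,x5},{x5,x6},{x1,x5,x6}} {{x3,x6},{x3,x4,x6}}
  V356: {{x6},{x1,x6},{x3,x6},{x4,x6},{x5,x6},{x1,x5,x6},{x3,x4,x6}} {{x1,x4}}
  V456: {{x3,x6},{x3,x4,x6}} {{x5,x6},{x1,x5,x6}}
  V1345: {{x3,x4},{x3,x6},{x4,x5},{x3,x4,x5},{x3,x4,x6}} {{x1,x5,x6}}
  V1346: {{x1,x5},{x1,x5,x6}} {{x3,x6},{x3,x4,x6}}
  V1356: {{x1,x4}} {{x1,x6},{x1,x5,x6}} {{x3,x6},{x4,x6},{x3,x4,x6}}
  V1456: {{x3,x6},{x3,x4,x6}} {{x1,x5,x6}}
  V3456: {{x3,x6},{x3,x4,x6}} {{x5,x6},{x1,x5,x6}}
  V13456: {{x3,x6},{x3,x4,x6}} {{x1,x5,x6}}
C dims 8,21,23,11; δ0: rk 6, SNF 1^6; δ1: rk 14, SNF 1^14; δ2: rk 9, SNF 1^9
Ȟ^0 = (8 − 6) − 0 = 2, so Ȟ^0 ≅ Z^2
Ȟ^1 = (21 − 14) − 6 = 1, so Ȟ^1 ≅ Z
Ȟ^2 = (23 − 9) − 14 = 0, so Ȟ^2 ≅ 0

Ȟ^0 = Z^2; Ȟ^1 = Z; Ȟ^2 = 0


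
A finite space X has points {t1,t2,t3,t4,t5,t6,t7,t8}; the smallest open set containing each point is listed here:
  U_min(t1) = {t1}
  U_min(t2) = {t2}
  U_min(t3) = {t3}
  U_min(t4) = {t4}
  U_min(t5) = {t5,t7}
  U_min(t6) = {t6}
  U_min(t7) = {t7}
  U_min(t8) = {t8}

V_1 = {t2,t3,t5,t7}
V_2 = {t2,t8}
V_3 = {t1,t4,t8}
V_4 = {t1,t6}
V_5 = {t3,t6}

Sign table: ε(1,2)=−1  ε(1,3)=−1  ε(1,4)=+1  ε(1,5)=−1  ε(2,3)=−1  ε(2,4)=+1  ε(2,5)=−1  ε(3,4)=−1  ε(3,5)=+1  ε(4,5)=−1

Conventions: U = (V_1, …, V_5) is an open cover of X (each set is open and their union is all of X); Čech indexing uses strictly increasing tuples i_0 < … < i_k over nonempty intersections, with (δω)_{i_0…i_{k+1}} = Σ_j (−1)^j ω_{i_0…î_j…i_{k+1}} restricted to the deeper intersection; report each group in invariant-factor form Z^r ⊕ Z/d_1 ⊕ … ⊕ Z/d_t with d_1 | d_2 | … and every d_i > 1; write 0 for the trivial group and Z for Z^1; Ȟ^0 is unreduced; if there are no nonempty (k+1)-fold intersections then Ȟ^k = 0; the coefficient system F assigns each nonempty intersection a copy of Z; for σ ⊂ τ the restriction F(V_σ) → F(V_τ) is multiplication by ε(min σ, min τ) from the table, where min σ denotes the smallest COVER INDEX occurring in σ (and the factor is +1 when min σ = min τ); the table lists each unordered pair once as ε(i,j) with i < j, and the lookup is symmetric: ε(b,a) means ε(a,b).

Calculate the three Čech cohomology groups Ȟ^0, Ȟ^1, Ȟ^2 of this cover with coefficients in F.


nonempty intersections:
  V12={t2} V15={t3} V23={t8} V34={t1} V45={t6}
C dims 5,5; δ0: rk 5, SNF 1^4·2
Ȟ^0: (5−5)−0=0 ⇒ 0
Ȟ^1: (5−0)−5=0 plus torsion [2] ⇒ Z/2
Ȟ^2: (0−0)−0=0 ⇒ 0

Ȟ^0(U;F) ≅ 0; Ȟ^1(U;F) ≅ Z/2; Ȟ^2(U;F) ≅ 0


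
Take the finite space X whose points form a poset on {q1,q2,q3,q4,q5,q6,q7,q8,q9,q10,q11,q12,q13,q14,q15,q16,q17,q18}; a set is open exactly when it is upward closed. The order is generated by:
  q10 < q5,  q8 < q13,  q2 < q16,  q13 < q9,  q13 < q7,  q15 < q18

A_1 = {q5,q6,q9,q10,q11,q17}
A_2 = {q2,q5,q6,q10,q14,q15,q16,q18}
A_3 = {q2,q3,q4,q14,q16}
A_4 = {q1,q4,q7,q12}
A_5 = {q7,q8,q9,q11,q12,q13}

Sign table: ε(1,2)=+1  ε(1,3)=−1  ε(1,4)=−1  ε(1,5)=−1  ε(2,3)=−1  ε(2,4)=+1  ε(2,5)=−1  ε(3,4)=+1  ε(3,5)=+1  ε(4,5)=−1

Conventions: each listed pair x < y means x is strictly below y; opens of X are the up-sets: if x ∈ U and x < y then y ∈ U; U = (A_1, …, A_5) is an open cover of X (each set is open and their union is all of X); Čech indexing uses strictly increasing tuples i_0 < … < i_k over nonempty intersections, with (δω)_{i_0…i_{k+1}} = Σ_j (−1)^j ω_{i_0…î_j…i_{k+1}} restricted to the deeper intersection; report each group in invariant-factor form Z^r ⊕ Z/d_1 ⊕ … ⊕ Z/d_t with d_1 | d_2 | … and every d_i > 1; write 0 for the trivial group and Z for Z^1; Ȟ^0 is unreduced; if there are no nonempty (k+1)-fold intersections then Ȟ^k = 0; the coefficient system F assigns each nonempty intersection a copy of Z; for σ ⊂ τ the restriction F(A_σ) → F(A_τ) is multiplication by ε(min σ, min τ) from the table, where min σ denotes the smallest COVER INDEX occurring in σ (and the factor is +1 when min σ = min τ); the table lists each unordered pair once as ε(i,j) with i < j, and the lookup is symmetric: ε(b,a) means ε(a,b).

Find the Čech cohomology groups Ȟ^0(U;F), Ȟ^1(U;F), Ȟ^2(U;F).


intersection data:
  A12={q5,q6,q10} A15={q9,q11} A23={q2,q14,q16} A34={q4} A45={q7,q12}
C dims 5,5; δ0: rk 5, SNF 1^4·2
Ȟ^0 = (5 − 5) − 0 = 0, so Ȟ^0 ≅ 0
Ȟ^1 = (5 − 0) − 5 = 0 plus torsion [2], so Ȟ^1 ≅ Z/2
Ȟ^2 = (0 − 0) − 0 = 0, so Ȟ^2 ≅ 0

Ȟ^0 = 0, Ȟ^1 = Z/2, Ȟ^2 = 0


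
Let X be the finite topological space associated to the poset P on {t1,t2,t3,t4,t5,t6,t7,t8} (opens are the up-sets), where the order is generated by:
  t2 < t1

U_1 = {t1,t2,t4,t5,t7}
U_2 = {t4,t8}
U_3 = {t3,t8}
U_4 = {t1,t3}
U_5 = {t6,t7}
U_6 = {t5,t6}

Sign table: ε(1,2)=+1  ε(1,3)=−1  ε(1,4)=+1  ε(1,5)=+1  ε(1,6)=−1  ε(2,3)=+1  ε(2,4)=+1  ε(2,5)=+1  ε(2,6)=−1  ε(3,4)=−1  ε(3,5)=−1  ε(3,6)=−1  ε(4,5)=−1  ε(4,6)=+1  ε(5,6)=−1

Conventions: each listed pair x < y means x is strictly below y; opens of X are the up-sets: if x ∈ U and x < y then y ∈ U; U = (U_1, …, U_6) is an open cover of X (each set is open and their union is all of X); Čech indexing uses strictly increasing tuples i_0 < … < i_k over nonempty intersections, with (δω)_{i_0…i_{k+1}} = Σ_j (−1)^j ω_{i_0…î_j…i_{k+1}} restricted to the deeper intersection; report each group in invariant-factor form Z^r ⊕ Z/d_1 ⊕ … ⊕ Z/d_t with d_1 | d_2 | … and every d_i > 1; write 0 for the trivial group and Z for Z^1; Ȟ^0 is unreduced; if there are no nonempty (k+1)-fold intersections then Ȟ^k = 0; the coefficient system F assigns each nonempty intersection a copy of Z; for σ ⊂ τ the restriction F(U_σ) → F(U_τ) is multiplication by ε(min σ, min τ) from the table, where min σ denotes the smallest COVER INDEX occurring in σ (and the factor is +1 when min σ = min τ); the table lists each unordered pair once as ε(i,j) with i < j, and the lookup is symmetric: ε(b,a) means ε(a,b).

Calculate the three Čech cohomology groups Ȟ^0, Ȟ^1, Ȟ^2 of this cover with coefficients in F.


Ȟ^0(U;F) ≅ 0,  Ȟ^1(U;F) ≅ Z ⊕ Z/2,  Ȟ^2(U;F) ≅ 0

nonempty overlaps:
  U12={t4} U14={t1} U15={t7} U16={t5} U23={t8} U34={t3} U56={t6}
C dims 6,7; δ0: rk 6, SNF 1^5·2
degree 0: 6−6−0 = 0 → Ȟ^0 ≅ 0
degree 1: 7−0−6 = 1 plus torsion [2] → Ȟ^1 ≅ Z ⊕ Z/2
degree 2: 0−0−0 = 0 → Ȟ^2 ≅ 0


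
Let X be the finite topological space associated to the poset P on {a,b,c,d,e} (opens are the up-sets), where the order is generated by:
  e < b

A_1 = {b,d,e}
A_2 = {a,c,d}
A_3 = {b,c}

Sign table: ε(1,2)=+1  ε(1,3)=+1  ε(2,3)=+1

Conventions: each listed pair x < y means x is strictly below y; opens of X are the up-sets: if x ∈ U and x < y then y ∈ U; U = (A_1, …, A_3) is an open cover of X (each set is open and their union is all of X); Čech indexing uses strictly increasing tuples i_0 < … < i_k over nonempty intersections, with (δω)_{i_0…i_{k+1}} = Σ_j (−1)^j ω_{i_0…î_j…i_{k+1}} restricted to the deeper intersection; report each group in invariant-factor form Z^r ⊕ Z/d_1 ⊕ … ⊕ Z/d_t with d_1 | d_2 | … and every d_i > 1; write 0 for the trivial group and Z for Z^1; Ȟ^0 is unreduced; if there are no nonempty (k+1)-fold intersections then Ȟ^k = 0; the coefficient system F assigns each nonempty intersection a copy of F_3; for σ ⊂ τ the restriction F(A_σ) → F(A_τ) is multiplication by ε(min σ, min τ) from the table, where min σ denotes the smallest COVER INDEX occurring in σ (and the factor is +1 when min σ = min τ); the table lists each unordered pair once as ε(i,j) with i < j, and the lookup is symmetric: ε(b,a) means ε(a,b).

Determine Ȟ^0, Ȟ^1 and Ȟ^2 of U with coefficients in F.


nonempty overlaps:
  A12={d} A13={b} A23={c}
C dims 3,3; δ0: rk_F3 2
degree 0: 3−2−0 = 1 → Ȟ^0 ≅ Z/3
degree 1: 3−0−2 = 1 → Ȟ^1 ≅ Z/3
degree 2: 0−0−0 = 0 → Ȟ^2 ≅ 0

Ȟ^0 ≅ Z/3; Ȟ^1 ≅ Z/3; Ȟ^2 ≅ 0


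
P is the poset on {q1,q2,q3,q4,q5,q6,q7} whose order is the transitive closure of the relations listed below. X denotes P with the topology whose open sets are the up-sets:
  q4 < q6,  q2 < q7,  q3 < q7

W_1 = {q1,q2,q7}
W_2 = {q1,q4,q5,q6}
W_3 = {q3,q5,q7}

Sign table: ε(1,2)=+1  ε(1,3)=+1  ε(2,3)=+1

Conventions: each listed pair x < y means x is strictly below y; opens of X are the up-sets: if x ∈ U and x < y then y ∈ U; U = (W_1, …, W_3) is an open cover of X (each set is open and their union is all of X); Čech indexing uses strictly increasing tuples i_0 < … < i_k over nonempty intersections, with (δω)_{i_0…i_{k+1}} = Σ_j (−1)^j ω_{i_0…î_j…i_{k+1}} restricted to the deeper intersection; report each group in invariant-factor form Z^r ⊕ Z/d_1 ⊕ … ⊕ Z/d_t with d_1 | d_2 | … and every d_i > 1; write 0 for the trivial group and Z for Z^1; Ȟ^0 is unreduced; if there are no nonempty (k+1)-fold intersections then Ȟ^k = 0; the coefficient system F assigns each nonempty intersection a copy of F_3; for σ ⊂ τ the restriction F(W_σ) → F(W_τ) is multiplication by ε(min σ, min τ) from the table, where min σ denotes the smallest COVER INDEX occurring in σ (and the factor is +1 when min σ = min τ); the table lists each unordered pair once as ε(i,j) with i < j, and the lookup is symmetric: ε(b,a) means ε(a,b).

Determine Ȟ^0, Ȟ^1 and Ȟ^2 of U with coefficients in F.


Ȟ^0 ≅ Z/3,  Ȟ^1 ≅ Z/3,  Ȟ^2 ≅ 0

nonempty intersections:
  W12={q1} W13={q7} W23={q5}
C dims 3,3; δ0: rk_F3 2
Ȟ^0: (3−2)−0=1 ⇒ Z/3
Ȟ^1: (3−0)−2=1 ⇒ Z/3
Ȟ^2: (0−0)−0=0 ⇒ 0


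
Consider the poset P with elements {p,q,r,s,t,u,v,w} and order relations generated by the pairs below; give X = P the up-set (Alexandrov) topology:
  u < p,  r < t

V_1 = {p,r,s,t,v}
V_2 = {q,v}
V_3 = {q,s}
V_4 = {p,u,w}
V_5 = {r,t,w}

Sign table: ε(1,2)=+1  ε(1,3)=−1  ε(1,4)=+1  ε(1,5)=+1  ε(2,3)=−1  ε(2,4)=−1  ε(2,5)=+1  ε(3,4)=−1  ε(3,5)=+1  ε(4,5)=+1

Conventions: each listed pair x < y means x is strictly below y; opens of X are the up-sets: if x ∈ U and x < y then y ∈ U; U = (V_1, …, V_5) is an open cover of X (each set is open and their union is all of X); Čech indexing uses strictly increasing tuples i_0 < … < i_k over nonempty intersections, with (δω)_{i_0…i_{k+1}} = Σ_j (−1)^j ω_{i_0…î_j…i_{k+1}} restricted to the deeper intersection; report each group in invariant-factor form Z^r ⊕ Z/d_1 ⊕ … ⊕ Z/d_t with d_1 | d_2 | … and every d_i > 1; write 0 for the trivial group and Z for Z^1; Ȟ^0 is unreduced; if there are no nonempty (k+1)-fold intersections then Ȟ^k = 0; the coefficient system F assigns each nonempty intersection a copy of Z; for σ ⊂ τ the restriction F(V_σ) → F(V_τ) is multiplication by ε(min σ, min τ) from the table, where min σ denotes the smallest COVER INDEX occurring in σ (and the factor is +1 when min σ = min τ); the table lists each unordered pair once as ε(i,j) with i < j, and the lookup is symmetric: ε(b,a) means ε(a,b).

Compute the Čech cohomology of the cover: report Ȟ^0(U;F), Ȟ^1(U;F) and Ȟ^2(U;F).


Ȟ^0 = Z, Ȟ^1 = Z^2, Ȟ^2 = 0

cover nerve:
  V12={v} V13={s} V14={p} V15={r,t} V23={q} V45={w}
C dims 5,6; δ0: rk 4, SNF 1^4
Ȟ^0: (5−4)−0=1 ⇒ Z
Ȟ^1: (6−0)−4=2 ⇒ Z^2
Ȟ^2: (0−0)−0=0 ⇒ 0


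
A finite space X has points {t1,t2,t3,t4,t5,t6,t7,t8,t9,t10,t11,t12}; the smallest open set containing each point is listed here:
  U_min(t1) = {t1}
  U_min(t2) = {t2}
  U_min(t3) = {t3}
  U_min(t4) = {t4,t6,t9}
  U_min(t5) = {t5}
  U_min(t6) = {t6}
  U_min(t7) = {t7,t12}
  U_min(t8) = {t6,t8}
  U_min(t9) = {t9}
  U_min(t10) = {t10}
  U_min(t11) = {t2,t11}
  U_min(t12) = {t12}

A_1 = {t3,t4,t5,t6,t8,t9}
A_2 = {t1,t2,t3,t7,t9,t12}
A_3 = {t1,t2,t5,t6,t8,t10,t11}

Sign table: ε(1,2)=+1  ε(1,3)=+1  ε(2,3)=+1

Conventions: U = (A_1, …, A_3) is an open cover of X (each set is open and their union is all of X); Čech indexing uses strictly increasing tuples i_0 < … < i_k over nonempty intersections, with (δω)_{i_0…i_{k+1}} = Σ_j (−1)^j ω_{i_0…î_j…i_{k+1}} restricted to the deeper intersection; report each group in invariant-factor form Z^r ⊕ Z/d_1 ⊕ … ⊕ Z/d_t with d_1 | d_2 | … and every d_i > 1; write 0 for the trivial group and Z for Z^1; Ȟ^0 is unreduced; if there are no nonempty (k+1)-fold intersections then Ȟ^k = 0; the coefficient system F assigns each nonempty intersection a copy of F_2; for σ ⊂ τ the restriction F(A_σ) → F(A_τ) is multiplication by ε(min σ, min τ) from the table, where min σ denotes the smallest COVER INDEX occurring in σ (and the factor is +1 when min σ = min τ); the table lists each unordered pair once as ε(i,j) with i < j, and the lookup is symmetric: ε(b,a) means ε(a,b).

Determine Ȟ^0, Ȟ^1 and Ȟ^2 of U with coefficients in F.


Ȟ^0(U;F) ≅ Z/2, Ȟ^1(U;F) ≅ Z/2 and Ȟ^2(U;F) ≅ 0

intersection data:
  A12={t3,t9} A13={t5,t6,t8} A23={t1,t2}
C dims 3,3; δ0: rk_F2 2
Ȟ^0 = (3 − 2) − 0 = 1, so Ȟ^0 ≅ Z/2
Ȟ^1 = (3 − 0) − 2 = 1, so Ȟ^1 ≅ Z/2
Ȟ^2 = (0 − 0) − 0 = 0, so Ȟ^2 ≅ 0


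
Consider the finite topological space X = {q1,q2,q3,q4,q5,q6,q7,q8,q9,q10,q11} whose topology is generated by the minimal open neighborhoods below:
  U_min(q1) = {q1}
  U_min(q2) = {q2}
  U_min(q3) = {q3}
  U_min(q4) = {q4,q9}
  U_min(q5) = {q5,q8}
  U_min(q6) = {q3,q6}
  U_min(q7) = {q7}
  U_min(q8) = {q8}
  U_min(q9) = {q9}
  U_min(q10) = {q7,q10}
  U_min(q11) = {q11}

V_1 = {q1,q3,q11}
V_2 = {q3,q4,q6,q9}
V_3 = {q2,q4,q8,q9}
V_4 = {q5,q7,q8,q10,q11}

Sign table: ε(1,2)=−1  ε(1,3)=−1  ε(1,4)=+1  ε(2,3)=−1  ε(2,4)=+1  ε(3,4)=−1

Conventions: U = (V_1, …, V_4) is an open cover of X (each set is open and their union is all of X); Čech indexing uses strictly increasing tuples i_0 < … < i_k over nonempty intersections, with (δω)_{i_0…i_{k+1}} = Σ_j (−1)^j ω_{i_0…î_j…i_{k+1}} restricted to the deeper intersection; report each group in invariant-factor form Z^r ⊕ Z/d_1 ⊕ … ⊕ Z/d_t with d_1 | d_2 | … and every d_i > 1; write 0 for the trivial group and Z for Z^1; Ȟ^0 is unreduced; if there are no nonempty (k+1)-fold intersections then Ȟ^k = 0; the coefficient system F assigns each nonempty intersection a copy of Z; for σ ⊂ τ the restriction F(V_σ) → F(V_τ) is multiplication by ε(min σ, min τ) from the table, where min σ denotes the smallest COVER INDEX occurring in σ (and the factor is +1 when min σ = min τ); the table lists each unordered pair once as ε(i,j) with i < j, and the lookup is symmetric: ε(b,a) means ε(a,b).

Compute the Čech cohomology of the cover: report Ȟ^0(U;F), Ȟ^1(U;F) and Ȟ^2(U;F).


nerve simplices:
  V12={q3} V14={q11} V23={q4,q9} V34={q8}
C dims 4,4; δ0: rk 4, SNF 1^3·2
degree 0: 4−4−0 = 0 → Ȟ^0 ≅ 0
degree 1: 4−0−4 = 0 plus torsion [2] → Ȟ^1 ≅ Z/2
degree 2: 0−0−0 = 0 → Ȟ^2 ≅ 0

Ȟ^0 ≅ 0, Ȟ^1 ≅ Z/2, Ȟ^2 ≅ 0


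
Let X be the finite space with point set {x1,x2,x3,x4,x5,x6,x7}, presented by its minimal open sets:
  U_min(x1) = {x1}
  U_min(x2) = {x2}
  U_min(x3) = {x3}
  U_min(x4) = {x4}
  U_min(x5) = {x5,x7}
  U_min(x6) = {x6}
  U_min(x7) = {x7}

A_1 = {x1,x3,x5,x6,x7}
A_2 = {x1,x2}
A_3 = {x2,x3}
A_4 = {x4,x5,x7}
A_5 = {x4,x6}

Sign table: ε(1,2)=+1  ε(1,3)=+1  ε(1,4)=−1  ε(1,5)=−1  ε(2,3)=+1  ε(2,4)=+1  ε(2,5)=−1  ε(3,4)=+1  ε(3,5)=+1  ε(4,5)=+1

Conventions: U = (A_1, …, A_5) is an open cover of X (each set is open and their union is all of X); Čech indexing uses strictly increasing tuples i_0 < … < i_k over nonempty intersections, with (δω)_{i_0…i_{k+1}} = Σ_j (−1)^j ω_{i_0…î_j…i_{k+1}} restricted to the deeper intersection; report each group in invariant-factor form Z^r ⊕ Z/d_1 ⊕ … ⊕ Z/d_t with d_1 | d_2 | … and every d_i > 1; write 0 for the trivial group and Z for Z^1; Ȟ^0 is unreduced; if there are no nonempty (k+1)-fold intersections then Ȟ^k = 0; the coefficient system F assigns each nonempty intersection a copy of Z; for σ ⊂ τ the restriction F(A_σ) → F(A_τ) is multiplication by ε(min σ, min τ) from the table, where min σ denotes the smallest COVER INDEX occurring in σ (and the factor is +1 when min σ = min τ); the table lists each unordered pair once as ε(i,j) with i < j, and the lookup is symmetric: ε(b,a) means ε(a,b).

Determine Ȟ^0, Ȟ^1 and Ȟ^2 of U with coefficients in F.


Ȟ^0(U;F) ≅ Z,  Ȟ^1(U;F) ≅ Z^2,  Ȟ^2(U;F) ≅ 0

nonempty overlaps:
  A12={x1} A13={x3} A14={x5,x7} A15={x6} A23={x2} A45={x4}
C dims 5,6; δ0: rk 4, SNF 1^4
degree 0: 5−4−0 = 1 → Ȟ^0 ≅ Z
degree 1: 6−0−4 = 2 → Ȟ^1 ≅ Z^2
degree 2: 0−0−0 = 0 → Ȟ^2 ≅ 0
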